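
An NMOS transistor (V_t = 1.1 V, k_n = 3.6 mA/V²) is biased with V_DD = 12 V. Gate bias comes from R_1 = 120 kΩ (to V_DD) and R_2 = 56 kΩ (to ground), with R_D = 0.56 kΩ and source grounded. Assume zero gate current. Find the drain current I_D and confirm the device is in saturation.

V_G = V_DD·R_2/(R_1+R_2) = 12×56/176 = 3.82 V. With the source grounded, V_GS = V_G = 3.82 V.
Assume saturation: I_D = (k_n/2)(V_GS − V_t)² = (3.6/2)×(3.82 − 1.1)² = 1.8×2.72² = 13.3 mA.
V_DS = V_DD − I_D·R_D = 12 − 13.3×0.56 = 4.55 V.
Saturation requires V_DS ≥ V_GS − V_t = 2.72 V; 4.55 ≥ 2.72 ✓.

I_D ≈ 13 mA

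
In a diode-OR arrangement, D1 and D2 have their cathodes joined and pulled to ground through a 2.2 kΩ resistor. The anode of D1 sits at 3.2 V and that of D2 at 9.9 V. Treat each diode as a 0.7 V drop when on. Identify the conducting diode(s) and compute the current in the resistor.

Only D2 conducts; I_R ≈ 4.2 mA

Assume both conduct. Then node N would need to be at both 3.2−0.7 = 2.5 V and 9.9−0.7 = 9.2 V, which is impossible.
Assume only D2 conducts: V_N = 9.9 − 0.7 = 9.2 V, so I_R = 9.2/2.2 = 4.18 mA.
Check D1: its anode-to-cathode voltage is 3.2 − 9.2 = -6 V < 0.7 V, so it is off. The assumption is consistent.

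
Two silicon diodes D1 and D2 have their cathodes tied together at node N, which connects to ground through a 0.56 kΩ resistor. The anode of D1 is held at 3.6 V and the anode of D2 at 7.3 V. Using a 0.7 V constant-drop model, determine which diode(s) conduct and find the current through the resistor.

Assume both conduct. Then node N would need to be at both 3.6−0.7 = 2.9 V and 7.3−0.7 = 6.6 V, which is impossible.
Assume only D2 conducts: V_N = 7.3 − 0.7 = 6.6 V, so I_R = 6.6/0.56 = 11.8 mA.
Check D1: its anode-to-cathode voltage is 3.6 − 6.6 = -3 V < 0.7 V, so it is off. The assumption is consistent.

Only D2 conducts; I_R ≈ 12 mA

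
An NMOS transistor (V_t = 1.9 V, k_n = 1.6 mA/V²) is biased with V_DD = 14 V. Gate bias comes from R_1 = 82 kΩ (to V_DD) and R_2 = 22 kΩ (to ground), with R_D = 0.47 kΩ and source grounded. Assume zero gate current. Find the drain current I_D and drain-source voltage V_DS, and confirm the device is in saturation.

V_G = V_DD·R_2/(R_1+R_2) = 14×22/104 = 2.96 V. With the source grounded, V_GS = V_G = 2.96 V.
Assume saturation: I_D = (k_n/2)(V_GS − V_t)² = (1.6/2)×(2.96 − 1.9)² = 0.8×1.06² = 0.901 mA.
V_DS = V_DD − I_D·R_D = 14 − 0.901×0.47 = 13.6 V.
Saturation requires V_DS ≥ V_GS − V_t = 1.06 V; 13.6 ≥ 1.06 ✓.

I_D ≈ 0.9 mA, V_DS ≈ 14 V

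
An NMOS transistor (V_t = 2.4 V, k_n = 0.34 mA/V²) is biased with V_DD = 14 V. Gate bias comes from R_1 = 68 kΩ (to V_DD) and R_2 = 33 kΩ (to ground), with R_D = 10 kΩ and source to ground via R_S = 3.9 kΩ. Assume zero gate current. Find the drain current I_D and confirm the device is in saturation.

I_D ≈ 0.25 mA

V_G = V_DD·R_2/(R_1+R_2) = 14×33/101 = 4.57 V.
Assume saturation: I_D = (k_n/2)(V_GS − V_t)² with V_GS = V_G − I_D·R_S = 4.57 − 3.9·I_D.
Substituting gives 2.59·I_D² − 3.88·I_D + 0.804 = 0, with roots I_D = 0.248 or 1.25 mA.
The root I_D = 1.25 mA gives V_GS = -0.316 V ≤ V_t, so take I_D = 0.248 mA.
Then V_GS = 3.61 V and V_DS = V_DD − I_D(R_D+R_S) = 14 − 0.248×13.9 = 10.6 V.
Saturation requires V_DS ≥ V_GS − V_t = 1.21 V; 10.6 ≥ 1.21 ✓.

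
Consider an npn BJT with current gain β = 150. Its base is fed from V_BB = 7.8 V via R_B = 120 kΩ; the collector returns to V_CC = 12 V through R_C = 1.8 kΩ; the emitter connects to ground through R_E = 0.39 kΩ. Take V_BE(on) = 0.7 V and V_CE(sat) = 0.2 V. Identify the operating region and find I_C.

Assume active: I_B = (7.8 − 0.7)/(120 + 151×0.39) = 0.0397 mA, I_C = β·I_B = 5.95 mA.
Then V_CE = 12 − 5.95×1.8 − 5.99×0.39 = -1.05 V < 0.2 V — the active assumption fails.
Re-solve with V_CE = 0.2 V. KCL at the emitter: V_E/R_E = (V_BB−0.7−V_E)/R_B + (V_CC−0.2−V_E)/R_C, giving V_E = 2.11 V.
I_C = (V_CC − 0.2 − V_E)/R_C = (11.8 − 2.11)/1.8 = 5.38 mA.
Check: I_B = (7.1 − 2.11)/120 = 0.0415 mA, and β·I_B = 6.23 mA > I_C, confirming saturation.

saturation; I_C ≈ 5.4 mA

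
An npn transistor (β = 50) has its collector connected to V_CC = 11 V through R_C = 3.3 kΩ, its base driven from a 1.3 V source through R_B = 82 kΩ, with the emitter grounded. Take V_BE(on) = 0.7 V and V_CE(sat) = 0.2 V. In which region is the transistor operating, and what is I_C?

active; I_C ≈ 0.37 mA

Assume active. Base-emitter loop: I_B = (V_BB − V_BE)/R_B = (1.3 − 0.7)/82 = 0.00732 mA.
I_C = β·I_B = 50×0.00732 = 0.366 mA.
V_CE = V_CC − I_C·R_C = 11 − 0.366×3.3 = 9.79 V > V_CE(sat), so the active-region assumption holds.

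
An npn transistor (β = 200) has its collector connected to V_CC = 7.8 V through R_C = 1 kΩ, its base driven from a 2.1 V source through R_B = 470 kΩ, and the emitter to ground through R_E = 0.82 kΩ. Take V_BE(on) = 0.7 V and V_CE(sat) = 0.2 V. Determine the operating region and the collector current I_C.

active; I_C ≈ 0.44 mA

Assume active. Base-emitter loop: I_B = (V_BB − V_BE)/(R_B + (β+1)R_E) = (2.1 − 0.7)/(470 + 201×0.82) = 0.00221 mA.
I_C = β·I_B = 200×0.00221 = 0.441 mA.
V_CE = V_CC − I_C·R_C − I_E·R_E = 7.8 − 0.441×1 − 0.443×0.82 = 7 V > V_CE(sat), so the active-region assumption holds.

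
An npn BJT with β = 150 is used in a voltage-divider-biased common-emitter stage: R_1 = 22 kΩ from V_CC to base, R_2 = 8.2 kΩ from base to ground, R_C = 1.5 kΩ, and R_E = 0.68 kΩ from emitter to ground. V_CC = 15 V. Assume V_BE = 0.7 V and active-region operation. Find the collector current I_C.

Thevenize the base divider: V_Th = V_CC·R_2/(R_1+R_2) = 15×8.2/30.2 = 4.07 V, R_Th = R_1‖R_2 = 5.97 kΩ.
Base-emitter loop: V_Th = I_B·R_Th + V_BE + (β+1)I_B·R_E, so I_B = (4.07 − 0.7) / (5.97 + 151×0.68) = 0.031 mA.
I_C = β·I_B = 150×0.031 = 4.66 mA, and I_E = (β+1)I_B = 4.69 mA.
V_CE = V_CC − I_C·R_C − I_E·R_E = 15 − 4.66×1.5 − 4.69×0.68 = 4.83 V.
V_CE = 4.83 V > 0.2 V confirms active-region operation.

I_C ≈ 4.7 mA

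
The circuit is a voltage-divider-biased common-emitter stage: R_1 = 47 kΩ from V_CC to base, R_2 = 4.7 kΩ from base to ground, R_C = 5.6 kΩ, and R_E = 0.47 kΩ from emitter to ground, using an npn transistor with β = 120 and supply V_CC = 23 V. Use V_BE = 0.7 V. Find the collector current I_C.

I_C ≈ 2.7 mA

Thevenize the base divider: V_Th = V_CC·R_2/(R_1+R_2) = 23×4.7/51.7 = 2.09 V, R_Th = R_1‖R_2 = 4.27 kΩ.
Base-emitter loop: V_Th = I_B·R_Th + V_BE + (β+1)I_B·R_E, so I_B = (2.09 − 0.7) / (4.27 + 121×0.47) = 0.0227 mA.
I_C = β·I_B = 120×0.0227 = 2.73 mA, and I_E = (β+1)I_B = 2.75 mA.
V_CE = V_CC − I_C·R_C − I_E·R_E = 23 − 2.73×5.6 − 2.75×0.47 = 6.42 V.
V_CE = 6.42 V > 0.2 V confirms active-region operation.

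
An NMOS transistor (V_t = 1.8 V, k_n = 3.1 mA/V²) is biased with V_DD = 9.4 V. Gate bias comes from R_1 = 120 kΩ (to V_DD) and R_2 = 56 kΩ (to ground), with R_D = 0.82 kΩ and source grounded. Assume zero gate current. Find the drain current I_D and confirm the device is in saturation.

I_D ≈ 2.2 mA

V_G = V_DD·R_2/(R_1+R_2) = 9.4×56/176 = 2.99 V. With the source grounded, V_GS = V_G = 2.99 V.
Assume saturation: I_D = (k_n/2)(V_GS − V_t)² = (3.1/2)×(2.99 − 1.8)² = 1.55×1.19² = 2.2 mA.
V_DS = V_DD − I_D·R_D = 9.4 − 2.2×0.82 = 7.6 V.
Saturation requires V_DS ≥ V_GS − V_t = 1.19 V; 7.6 ≥ 1.19 ✓.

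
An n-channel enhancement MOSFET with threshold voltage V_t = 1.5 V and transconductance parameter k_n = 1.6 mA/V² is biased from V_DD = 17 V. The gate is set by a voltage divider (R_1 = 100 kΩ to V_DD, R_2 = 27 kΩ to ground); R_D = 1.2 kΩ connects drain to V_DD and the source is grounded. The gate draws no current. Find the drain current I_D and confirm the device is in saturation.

I_D ≈ 3.6 mA

V_G = V_DD·R_2/(R_1+R_2) = 17×27/127 = 3.61 V. With the source grounded, V_GS = V_G = 3.61 V.
Assume saturation: I_D = (k_n/2)(V_GS − V_t)² = (1.6/2)×(3.61 − 1.5)² = 0.8×2.11² = 3.58 mA.
V_DS = V_DD − I_D·R_D = 17 − 3.58×1.2 = 12.7 V.
Saturation requires V_DS ≥ V_GS − V_t = 2.11 V; 12.7 ≥ 2.11 ✓.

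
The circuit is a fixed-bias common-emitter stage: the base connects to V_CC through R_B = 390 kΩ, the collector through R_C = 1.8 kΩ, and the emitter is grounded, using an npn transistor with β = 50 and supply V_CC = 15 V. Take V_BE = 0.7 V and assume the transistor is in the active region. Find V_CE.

Base loop: V_CC = I_B·R_B + V_BE, so I_B = (15 − 0.7)/390 kΩ = 0.0367 mA.
In the active region I_C = β·I_B = 50 × 0.0367 = 1.83 mA.
Collector loop: V_CE = V_CC − I_C·R_C = 15 − 1.83×1.8 = 11.7 V.
Since V_CE = 11.7 V > V_CE(sat) ≈ 0.2 V, the transistor is in the active region as assumed.

V_CE ≈ 12 V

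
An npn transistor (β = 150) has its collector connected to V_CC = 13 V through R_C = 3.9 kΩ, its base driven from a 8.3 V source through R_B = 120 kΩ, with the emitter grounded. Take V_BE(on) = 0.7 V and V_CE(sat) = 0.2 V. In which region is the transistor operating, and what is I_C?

Assume active: I_B = (8.3 − 0.7)/120 = 0.0633 mA, giving I_C = β·I_B = 9.5 mA.
But then V_CE = 13 − 9.5×3.9 = -24 V < V_CE(sat) = 0.2 V — impossible in the active region.
So the transistor is saturated. With V_CE = 0.2 V, I_C = (V_CC − 0.2)/R_C = 12.8/3.9 = 3.28 mA.
Check: β·I_B = 9.5 mA > I_C = 3.28 mA, confirming saturation.

saturation; I_C ≈ 3.3 mA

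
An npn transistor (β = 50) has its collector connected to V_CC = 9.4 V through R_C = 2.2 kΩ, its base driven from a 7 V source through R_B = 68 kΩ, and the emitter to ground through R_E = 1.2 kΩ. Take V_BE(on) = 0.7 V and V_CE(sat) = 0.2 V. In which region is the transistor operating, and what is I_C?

Assume active. Base-emitter loop: I_B = (V_BB − V_BE)/(R_B + (β+1)R_E) = (7 − 0.7)/(68 + 51×1.2) = 0.0488 mA.
I_C = β·I_B = 50×0.0488 = 2.44 mA.
V_CE = V_CC − I_C·R_C − I_E·R_E = 9.4 − 2.44×2.2 − 2.49×1.2 = 1.05 V > V_CE(sat), so the active-region assumption holds.

active; I_C ≈ 2.4 mA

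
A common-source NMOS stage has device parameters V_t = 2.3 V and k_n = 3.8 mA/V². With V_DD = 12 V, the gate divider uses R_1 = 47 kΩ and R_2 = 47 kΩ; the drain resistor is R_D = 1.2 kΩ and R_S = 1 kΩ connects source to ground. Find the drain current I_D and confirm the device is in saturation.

I_D ≈ 2.5 mA

V_G = V_DD·R_2/(R_1+R_2) = 12×47/94 = 6 V.
Assume saturation: I_D = (k_n/2)(V_GS − V_t)² with V_GS = V_G − I_D·R_S = 6 − 1·I_D.
Substituting gives 1.9·I_D² − 15.1·I_D + 26 = 0, with roots I_D = 2.54 or 5.38 mA.
The root I_D = 5.38 mA gives V_GS = 0.617 V ≤ V_t, so take I_D = 2.54 mA.
Then V_GS = 3.46 V and V_DS = V_DD − I_D(R_D+R_S) = 12 − 2.54×2.2 = 6.41 V.
Saturation requires V_DS ≥ V_GS − V_t = 1.16 V; 6.41 ≥ 1.16 ✓.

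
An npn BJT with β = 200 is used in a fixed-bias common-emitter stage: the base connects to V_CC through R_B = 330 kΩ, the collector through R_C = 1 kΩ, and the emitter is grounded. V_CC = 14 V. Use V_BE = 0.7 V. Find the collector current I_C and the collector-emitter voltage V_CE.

I_C ≈ 8.1 mA, V_CE ≈ 5.9 V

Base loop: V_CC = I_B·R_B + V_BE, so I_B = (14 − 0.7)/330 kΩ = 0.0403 mA.
In the active region I_C = β·I_B = 200 × 0.0403 = 8.06 mA.
Collector loop: V_CE = V_CC − I_C·R_C = 14 − 8.06×1 = 5.94 V.
Since V_CE = 5.94 V > V_CE(sat) ≈ 0.2 V, the transistor is in the active region as assumed.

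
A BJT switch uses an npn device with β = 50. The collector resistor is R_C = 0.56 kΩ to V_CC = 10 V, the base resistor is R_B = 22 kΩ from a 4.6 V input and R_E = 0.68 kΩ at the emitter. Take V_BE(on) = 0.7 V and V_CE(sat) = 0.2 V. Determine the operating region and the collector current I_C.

active; I_C ≈ 3.4 mA

Assume active. Base-emitter loop: I_B = (V_BB − V_BE)/(R_B + (β+1)R_E) = (4.6 − 0.7)/(22 + 51×0.68) = 0.0688 mA.
I_C = β·I_B = 50×0.0688 = 3.44 mA.
V_CE = V_CC − I_C·R_C − I_E·R_E = 10 − 3.44×0.56 − 3.51×0.68 = 5.69 V > V_CE(sat), so the active-region assumption holds.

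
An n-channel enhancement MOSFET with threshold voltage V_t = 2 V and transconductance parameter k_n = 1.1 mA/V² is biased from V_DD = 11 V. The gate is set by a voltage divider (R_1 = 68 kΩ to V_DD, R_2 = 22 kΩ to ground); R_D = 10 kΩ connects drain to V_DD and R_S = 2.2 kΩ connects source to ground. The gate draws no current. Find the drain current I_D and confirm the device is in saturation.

V_G = V_DD·R_2/(R_1+R_2) = 11×22/90 = 2.69 V.
Assume saturation: I_D = (k_n/2)(V_GS − V_t)² with V_GS = V_G − I_D·R_S = 2.69 − 2.2·I_D.
Substituting gives 2.66·I_D² − 2.67·I_D + 0.261 = 0, with roots I_D = 0.11 or 0.892 mA.
The root I_D = 0.892 mA gives V_GS = 0.726 V ≤ V_t, so take I_D = 0.11 mA.
Then V_GS = 2.45 V and V_DS = V_DD − I_D(R_D+R_S) = 11 − 0.11×12.2 = 9.66 V.
Saturation requires V_DS ≥ V_GS − V_t = 0.447 V; 9.66 ≥ 0.447 ✓.

I_D ≈ 0.11 mA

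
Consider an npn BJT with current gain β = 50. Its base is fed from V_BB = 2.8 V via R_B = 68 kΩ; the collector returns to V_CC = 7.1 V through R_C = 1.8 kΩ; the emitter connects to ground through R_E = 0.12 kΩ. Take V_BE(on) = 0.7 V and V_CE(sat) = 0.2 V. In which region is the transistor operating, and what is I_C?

Assume active. Base-emitter loop: I_B = (V_BB − V_BE)/(R_B + (β+1)R_E) = (2.8 − 0.7)/(68 + 51×0.12) = 0.0283 mA.
I_C = β·I_B = 50×0.0283 = 1.42 mA.
V_CE = V_CC − I_C·R_C − I_E·R_E = 7.1 − 1.42×1.8 − 1.44×0.12 = 4.38 V > V_CE(sat), so the active-region assumption holds.

active; I_C ≈ 1.4 mA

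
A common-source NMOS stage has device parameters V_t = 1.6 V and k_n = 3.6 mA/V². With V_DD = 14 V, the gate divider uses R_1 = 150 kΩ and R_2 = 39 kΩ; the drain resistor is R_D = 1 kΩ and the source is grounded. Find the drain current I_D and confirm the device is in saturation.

I_D ≈ 3 mA

V_G = V_DD·R_2/(R_1+R_2) = 14×39/189 = 2.89 V. With the source grounded, V_GS = V_G = 2.89 V.
Assume saturation: I_D = (k_n/2)(V_GS − V_t)² = (3.6/2)×(2.89 − 1.6)² = 1.8×1.29² = 2.99 mA.
V_DS = V_DD − I_D·R_D = 14 − 2.99×1 = 11 V.
Saturation requires V_DS ≥ V_GS − V_t = 1.29 V; 11 ≥ 1.29 ✓.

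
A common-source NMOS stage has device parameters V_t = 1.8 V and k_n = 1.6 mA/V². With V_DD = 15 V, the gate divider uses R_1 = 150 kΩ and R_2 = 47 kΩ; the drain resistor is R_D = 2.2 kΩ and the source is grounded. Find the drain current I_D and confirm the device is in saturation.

I_D ≈ 2.5 mA

V_G = V_DD·R_2/(R_1+R_2) = 15×47/197 = 3.58 V. With the source grounded, V_GS = V_G = 3.58 V.
Assume saturation: I_D = (k_n/2)(V_GS − V_t)² = (1.6/2)×(3.58 − 1.8)² = 0.8×1.78² = 2.53 mA.
V_DS = V_DD − I_D·R_D = 15 − 2.53×2.2 = 9.43 V.
Saturation requires V_DS ≥ V_GS − V_t = 1.78 V; 9.43 ≥ 1.78 ✓.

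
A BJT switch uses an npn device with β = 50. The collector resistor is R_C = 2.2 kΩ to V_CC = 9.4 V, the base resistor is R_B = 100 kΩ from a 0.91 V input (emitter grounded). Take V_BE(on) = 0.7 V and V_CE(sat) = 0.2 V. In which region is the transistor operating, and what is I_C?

Assume active. Base-emitter loop: I_B = (V_BB − V_BE)/R_B = (0.91 − 0.7)/100 = 0.0021 mA.
I_C = β·I_B = 50×0.0021 = 0.105 mA.
V_CE = V_CC − I_C·R_C = 9.4 − 0.105×2.2 = 9.17 V > V_CE(sat), so the active-region assumption holds.

active; I_C ≈ 0.11 mA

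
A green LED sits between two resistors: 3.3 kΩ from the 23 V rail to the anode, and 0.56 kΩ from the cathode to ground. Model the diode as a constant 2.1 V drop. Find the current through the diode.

The two resistors are in series with the diode, so KVL gives 23 = I·3.3 + 2.1 + I·0.56.
I = (23 − 2.1) / (3.3 + 0.56) kΩ = 20.9 / 3.86 = 5.41 mA.

I ≈ 5.4 mA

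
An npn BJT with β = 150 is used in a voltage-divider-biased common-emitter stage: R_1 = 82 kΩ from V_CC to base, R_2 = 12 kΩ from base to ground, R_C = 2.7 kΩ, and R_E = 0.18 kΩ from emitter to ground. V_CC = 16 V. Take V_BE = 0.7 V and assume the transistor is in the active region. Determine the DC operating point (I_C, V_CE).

Thevenize the base divider: V_Th = V_CC·R_2/(R_1+R_2) = 16×12/94 = 2.04 V, R_Th = R_1‖R_2 = 10.5 kΩ.
Base-emitter loop: V_Th = I_B·R_Th + V_BE + (β+1)I_B·R_E, so I_B = (2.04 − 0.7) / (10.5 + 151×0.18) = 0.0357 mA.
I_C = β·I_B = 150×0.0357 = 5.35 mA, and I_E = (β+1)I_B = 5.38 mA.
V_CE = V_CC − I_C·R_C − I_E·R_E = 16 − 5.35×2.7 − 5.38×0.18 = 0.588 V.
V_CE = 0.588 V > 0.2 V confirms active-region operation.

I_C ≈ 5.3 mA, V_CE ≈ 0.59 V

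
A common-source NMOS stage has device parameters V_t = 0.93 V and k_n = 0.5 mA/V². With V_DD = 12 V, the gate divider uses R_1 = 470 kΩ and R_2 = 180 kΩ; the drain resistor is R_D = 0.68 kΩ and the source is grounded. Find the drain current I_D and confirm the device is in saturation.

V_G = V_DD·R_2/(R_1+R_2) = 12×180/650 = 3.32 V. With the source grounded, V_GS = V_G = 3.32 V.
Assume saturation: I_D = (k_n/2)(V_GS − V_t)² = (0.5/2)×(3.32 − 0.93)² = 0.25×2.39² = 1.43 mA.
V_DS = V_DD − I_D·R_D = 12 − 1.43×0.68 = 11 V.
Saturation requires V_DS ≥ V_GS − V_t = 2.39 V; 11 ≥ 2.39 ✓.

I_D ≈ 1.4 mA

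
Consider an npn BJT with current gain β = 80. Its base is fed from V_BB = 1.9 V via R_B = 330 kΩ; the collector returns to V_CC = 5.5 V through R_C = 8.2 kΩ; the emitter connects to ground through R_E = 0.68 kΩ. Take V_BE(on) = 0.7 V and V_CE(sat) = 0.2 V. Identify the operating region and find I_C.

active; I_C ≈ 0.25 mA

Assume active. Base-emitter loop: I_B = (V_BB − V_BE)/(R_B + (β+1)R_E) = (1.9 − 0.7)/(330 + 81×0.68) = 0.00312 mA.
I_C = β·I_B = 80×0.00312 = 0.249 mA.
V_CE = V_CC − I_C·R_C − I_E·R_E = 5.5 − 0.249×8.2 − 0.252×0.68 = 3.28 V > V_CE(sat), so the active-region assumption holds.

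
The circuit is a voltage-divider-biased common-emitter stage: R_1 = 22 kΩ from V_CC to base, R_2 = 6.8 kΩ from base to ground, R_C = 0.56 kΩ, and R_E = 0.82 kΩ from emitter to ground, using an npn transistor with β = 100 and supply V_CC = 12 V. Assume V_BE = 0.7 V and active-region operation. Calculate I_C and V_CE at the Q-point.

Thevenize the base divider: V_Th = V_CC·R_2/(R_1+R_2) = 12×6.8/28.8 = 2.83 V, R_Th = R_1‖R_2 = 5.19 kΩ.
Base-emitter loop: V_Th = I_B·R_Th + V_BE + (β+1)I_B·R_E, so I_B = (2.83 − 0.7) / (5.19 + 101×0.82) = 0.0242 mA.
I_C = β·I_B = 100×0.0242 = 2.42 mA, and I_E = (β+1)I_B = 2.45 mA.
V_CE = V_CC − I_C·R_C − I_E·R_E = 12 − 2.42×0.56 − 2.45×0.82 = 8.64 V.
V_CE = 8.64 V > 0.2 V confirms active-region operation.

I_C ≈ 2.4 mA, V_CE ≈ 8.6 V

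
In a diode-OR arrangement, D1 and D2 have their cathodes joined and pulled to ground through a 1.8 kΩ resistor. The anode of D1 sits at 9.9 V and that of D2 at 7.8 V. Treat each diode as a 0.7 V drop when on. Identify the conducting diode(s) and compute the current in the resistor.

Assume both conduct. Then node N would need to be at both 9.9−0.7 = 9.2 V and 7.8−0.7 = 7.1 V, which is impossible.
Assume only D1 conducts: V_N = 9.9 − 0.7 = 9.2 V, so I_R = 9.2/1.8 = 5.11 mA.
Check D2: its anode-to-cathode voltage is 7.8 − 9.2 = -1.4 V < 0.7 V, so it is off. The assumption is consistent.

Only D1 conducts; I_R ≈ 5.1 mA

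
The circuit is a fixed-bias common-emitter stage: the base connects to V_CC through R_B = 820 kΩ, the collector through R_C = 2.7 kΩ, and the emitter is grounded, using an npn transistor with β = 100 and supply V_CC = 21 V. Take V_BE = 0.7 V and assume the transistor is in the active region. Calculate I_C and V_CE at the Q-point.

I_C ≈ 2.5 mA, V_CE ≈ 14 V

Base loop: V_CC = I_B·R_B + V_BE, so I_B = (21 − 0.7)/820 kΩ = 0.0248 mA.
In the active region I_C = β·I_B = 100 × 0.0248 = 2.48 mA.
Collector loop: V_CE = V_CC − I_C·R_C = 21 − 2.48×2.7 = 14.3 V.
Since V_CE = 14.3 V > V_CE(sat) ≈ 0.2 V, the transistor is in the active region as assumed.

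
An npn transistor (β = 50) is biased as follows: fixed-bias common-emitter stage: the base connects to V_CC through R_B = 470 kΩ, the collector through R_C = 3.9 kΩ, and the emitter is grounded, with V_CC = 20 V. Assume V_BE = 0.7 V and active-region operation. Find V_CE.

V_CE ≈ 12 V

Base loop: V_CC = I_B·R_B + V_BE, so I_B = (20 − 0.7)/470 kΩ = 0.0411 mA.
In the active region I_C = β·I_B = 50 × 0.0411 = 2.05 mA.
Collector loop: V_CE = V_CC − I_C·R_C = 20 − 2.05×3.9 = 12 V.
Since V_CE = 12 V > V_CE(sat) ≈ 0.2 V, the transistor is in the active region as assumed.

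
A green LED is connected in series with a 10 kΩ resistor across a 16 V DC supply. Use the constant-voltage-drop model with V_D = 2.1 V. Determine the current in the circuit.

KVL around the loop: 16 = V_D + I·R = 2.1 + I × 10 kΩ.
So I = (16 − 2.1) / 10 kΩ = 13.9 / 10 = 1.39 mA.

I ≈ 1.4 mA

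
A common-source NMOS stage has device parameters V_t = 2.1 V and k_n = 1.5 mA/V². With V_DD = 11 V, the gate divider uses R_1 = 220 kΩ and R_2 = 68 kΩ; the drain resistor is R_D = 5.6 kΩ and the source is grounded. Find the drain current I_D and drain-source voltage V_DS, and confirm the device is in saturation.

V_G = V_DD·R_2/(R_1+R_2) = 11×68/288 = 2.6 V. With the source grounded, V_GS = V_G = 2.6 V.
Assume saturation: I_D = (k_n/2)(V_GS − V_t)² = (1.5/2)×(2.6 − 2.1)² = 0.75×0.497² = 0.185 mA.
V_DS = V_DD − I_D·R_D = 11 − 0.185×5.6 = 9.96 V.
Saturation requires V_DS ≥ V_GS − V_t = 0.497 V; 9.96 ≥ 0.497 ✓.

I_D ≈ 0.19 mA, V_DS ≈ 10 V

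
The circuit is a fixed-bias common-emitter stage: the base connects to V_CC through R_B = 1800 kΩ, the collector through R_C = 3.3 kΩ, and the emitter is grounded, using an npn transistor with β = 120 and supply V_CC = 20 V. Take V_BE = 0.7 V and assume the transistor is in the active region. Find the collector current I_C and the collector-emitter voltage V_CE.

Base loop: V_CC = I_B·R_B + V_BE, so I_B = (20 − 0.7)/1800 kΩ = 0.0107 mA.
In the active region I_C = β·I_B = 120 × 0.0107 = 1.29 mA.
Collector loop: V_CE = V_CC − I_C·R_C = 20 − 1.29×3.3 = 15.8 V.
Since V_CE = 15.8 V > V_CE(sat) ≈ 0.2 V, the transistor is in the active region as assumed.

I_C ≈ 1.3 mA, V_CE ≈ 16 V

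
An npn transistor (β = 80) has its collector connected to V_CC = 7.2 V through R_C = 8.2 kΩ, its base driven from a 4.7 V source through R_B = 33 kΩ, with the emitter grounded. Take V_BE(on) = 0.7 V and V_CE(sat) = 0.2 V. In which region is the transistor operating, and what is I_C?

Assume active: I_B = (4.7 − 0.7)/33 = 0.121 mA, giving I_C = β·I_B = 9.7 mA.
But then V_CE = 7.2 − 9.7×8.2 = -72.3 V < V_CE(sat) = 0.2 V — impossible in the active region.
So the transistor is saturated. With V_CE = 0.2 V, I_C = (V_CC − 0.2)/R_C = 7/8.2 = 0.854 mA.
Check: β·I_B = 9.7 mA > I_C = 0.854 mA, confirming saturation.

saturation; I_C ≈ 0.85 mA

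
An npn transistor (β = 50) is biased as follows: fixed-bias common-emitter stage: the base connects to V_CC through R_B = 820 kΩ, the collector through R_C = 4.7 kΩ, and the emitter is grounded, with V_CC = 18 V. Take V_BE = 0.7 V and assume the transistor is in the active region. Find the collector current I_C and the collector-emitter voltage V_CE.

I_C ≈ 1.1 mA, V_CE ≈ 13 V

Base loop: V_CC = I_B·R_B + V_BE, so I_B = (18 − 0.7)/820 kΩ = 0.0211 mA.
In the active region I_C = β·I_B = 50 × 0.0211 = 1.05 mA.
Collector loop: V_CE = V_CC − I_C·R_C = 18 − 1.05×4.7 = 13 V.
Since V_CE = 13 V > V_CE(sat) ≈ 0.2 V, the transistor is in the active region as assumed.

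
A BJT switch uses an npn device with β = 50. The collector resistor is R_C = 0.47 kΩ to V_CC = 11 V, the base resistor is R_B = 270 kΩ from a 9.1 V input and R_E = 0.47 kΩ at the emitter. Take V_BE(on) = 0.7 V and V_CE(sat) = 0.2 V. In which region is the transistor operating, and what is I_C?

Assume active. Base-emitter loop: I_B = (V_BB − V_BE)/(R_B + (β+1)R_E) = (9.1 − 0.7)/(270 + 51×0.47) = 0.0286 mA.
I_C = β·I_B = 50×0.0286 = 1.43 mA.
V_CE = V_CC − I_C·R_C − I_E·R_E = 11 − 1.43×0.47 − 1.46×0.47 = 9.64 V > V_CE(sat), so the active-region assumption holds.

active; I_C ≈ 1.4 mA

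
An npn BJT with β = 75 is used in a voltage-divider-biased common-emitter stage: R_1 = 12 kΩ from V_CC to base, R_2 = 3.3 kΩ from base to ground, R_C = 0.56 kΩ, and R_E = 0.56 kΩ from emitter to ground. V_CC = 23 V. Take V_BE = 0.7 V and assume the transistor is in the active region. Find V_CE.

V_CE ≈ 15 V

Thevenize the base divider: V_Th = V_CC·R_2/(R_1+R_2) = 23×3.3/15.3 = 4.96 V, R_Th = R_1‖R_2 = 2.59 kΩ.
Base-emitter loop: V_Th = I_B·R_Th + V_BE + (β+1)I_B·R_E, so I_B = (4.96 − 0.7) / (2.59 + 76×0.56) = 0.0944 mA.
I_C = β·I_B = 75×0.0944 = 7.08 mA, and I_E = (β+1)I_B = 7.17 mA.
V_CE = V_CC − I_C·R_C − I_E·R_E = 23 − 7.08×0.56 − 7.17×0.56 = 15 V.
V_CE = 15 V > 0.2 V confirms active-region operation.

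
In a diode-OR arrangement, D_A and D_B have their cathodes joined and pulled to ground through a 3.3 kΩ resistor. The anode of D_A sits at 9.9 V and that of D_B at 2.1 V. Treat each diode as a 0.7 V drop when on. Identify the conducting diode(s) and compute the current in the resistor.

Only D_A conducts; I_R ≈ 2.8 mA

Assume both conduct. Then node N would need to be at both 9.9−0.7 = 9.2 V and 2.1−0.7 = 1.4 V, which is impossible.
Assume only D_A conducts: V_N = 9.9 − 0.7 = 9.2 V, so I_R = 9.2/3.3 = 2.79 mA.
Check D_B: its anode-to-cathode voltage is 2.1 − 9.2 = -7.1 V < 0.7 V, so it is off. The assumption is consistent.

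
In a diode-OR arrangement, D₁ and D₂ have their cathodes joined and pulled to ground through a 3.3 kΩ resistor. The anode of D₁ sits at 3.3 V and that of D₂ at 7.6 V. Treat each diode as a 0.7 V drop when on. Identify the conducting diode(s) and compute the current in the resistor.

Only D₂ conducts; I_R ≈ 2.1 mA

Assume both conduct. Then node N would need to be at both 3.3−0.7 = 2.6 V and 7.6−0.7 = 6.9 V, which is impossible.
Assume only D₂ conducts: V_N = 7.6 − 0.7 = 6.9 V, so I_R = 6.9/3.3 = 2.09 mA.
Check D₁: its anode-to-cathode voltage is 3.3 − 6.9 = -3.6 V < 0.7 V, so it is off. The assumption is consistent.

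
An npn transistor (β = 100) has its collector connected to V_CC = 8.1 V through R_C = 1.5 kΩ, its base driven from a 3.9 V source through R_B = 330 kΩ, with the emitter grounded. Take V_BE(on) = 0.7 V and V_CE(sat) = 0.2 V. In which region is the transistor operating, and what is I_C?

active; I_C ≈ 0.97 mA

Assume active. Base-emitter loop: I_B = (V_BB − V_BE)/R_B = (3.9 − 0.7)/330 = 0.0097 mA.
I_C = β·I_B = 100×0.0097 = 0.97 mA.
V_CE = V_CC − I_C·R_C = 8.1 − 0.97×1.5 = 6.65 V > V_CE(sat), so the active-region assumption holds.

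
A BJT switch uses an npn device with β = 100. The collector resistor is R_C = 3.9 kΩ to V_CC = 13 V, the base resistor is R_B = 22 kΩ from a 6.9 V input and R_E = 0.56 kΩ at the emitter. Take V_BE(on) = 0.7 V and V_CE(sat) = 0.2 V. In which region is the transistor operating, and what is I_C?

saturation; I_C ≈ 2.8 mA

Assume active: I_B = (6.9 − 0.7)/(22 + 101×0.56) = 0.0789 mA, I_C = β·I_B = 7.89 mA.
Then V_CE = 13 − 7.89×3.9 − 7.97×0.56 = -22.2 V < 0.2 V — the active assumption fails.
Re-solve with V_CE = 0.2 V. KCL at the emitter: V_E/R_E = (V_BB−0.7−V_E)/R_B + (V_CC−0.2−V_E)/R_C, giving V_E = 1.71 V.
I_C = (V_CC − 0.2 − V_E)/R_C = (12.8 − 1.71)/3.9 = 2.84 mA.
Check: I_B = (6.2 − 1.71)/22 = 0.204 mA, and β·I_B = 20.4 mA > I_C, confirming saturation.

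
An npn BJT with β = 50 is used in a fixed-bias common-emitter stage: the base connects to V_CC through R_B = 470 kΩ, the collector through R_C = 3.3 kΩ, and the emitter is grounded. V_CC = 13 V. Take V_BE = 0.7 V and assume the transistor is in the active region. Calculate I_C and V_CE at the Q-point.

I_C ≈ 1.3 mA, V_CE ≈ 8.7 V

Base loop: V_CC = I_B·R_B + V_BE, so I_B = (13 − 0.7)/470 kΩ = 0.0262 mA.
In the active region I_C = β·I_B = 50 × 0.0262 = 1.31 mA.
Collector loop: V_CE = V_CC − I_C·R_C = 13 − 1.31×3.3 = 8.68 V.
Since V_CE = 8.68 V > V_CE(sat) ≈ 0.2 V, the transistor is in the active region as assumed.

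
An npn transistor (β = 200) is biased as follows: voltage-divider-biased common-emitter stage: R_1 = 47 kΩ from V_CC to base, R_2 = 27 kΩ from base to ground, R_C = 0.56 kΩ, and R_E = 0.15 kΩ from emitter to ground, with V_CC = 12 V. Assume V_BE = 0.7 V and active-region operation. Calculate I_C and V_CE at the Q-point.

I_C ≈ 16 mA, V_CE ≈ 0.95 V

Thevenize the base divider: V_Th = V_CC·R_2/(R_1+R_2) = 12×27/74 = 4.38 V, R_Th = R_1‖R_2 = 17.1 kΩ.
Base-emitter loop: V_Th = I_B·R_Th + V_BE + (β+1)I_B·R_E, so I_B = (4.38 − 0.7) / (17.1 + 201×0.15) = 0.0778 mA.
I_C = β·I_B = 200×0.0778 = 15.6 mA, and I_E = (β+1)I_B = 15.6 mA.
V_CE = V_CC − I_C·R_C − I_E·R_E = 12 − 15.6×0.56 − 15.6×0.15 = 0.945 V.
V_CE = 0.945 V > 0.2 V confirms active-region operation.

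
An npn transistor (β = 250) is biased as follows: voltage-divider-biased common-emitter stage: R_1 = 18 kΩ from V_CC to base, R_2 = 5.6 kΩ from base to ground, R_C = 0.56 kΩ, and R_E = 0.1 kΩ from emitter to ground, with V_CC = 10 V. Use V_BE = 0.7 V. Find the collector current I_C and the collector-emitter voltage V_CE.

I_C ≈ 14 mA, V_CE ≈ 0.6 V

Thevenize the base divider: V_Th = V_CC·R_2/(R_1+R_2) = 10×5.6/23.6 = 2.37 V, R_Th = R_1‖R_2 = 4.27 kΩ.
Base-emitter loop: V_Th = I_B·R_Th + V_BE + (β+1)I_B·R_E, so I_B = (2.37 − 0.7) / (4.27 + 251×0.1) = 0.057 mA.
I_C = β·I_B = 250×0.057 = 14.2 mA, and I_E = (β+1)I_B = 14.3 mA.
V_CE = V_CC − I_C·R_C − I_E·R_E = 10 − 14.2×0.56 − 14.3×0.1 = 0.596 V.
V_CE = 0.596 V > 0.2 V confirms active-region operation.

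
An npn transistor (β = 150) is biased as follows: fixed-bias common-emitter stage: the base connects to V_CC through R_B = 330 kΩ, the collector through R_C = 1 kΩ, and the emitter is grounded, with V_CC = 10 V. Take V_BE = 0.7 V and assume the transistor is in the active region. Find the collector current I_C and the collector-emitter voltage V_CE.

Base loop: V_CC = I_B·R_B + V_BE, so I_B = (10 − 0.7)/330 kΩ = 0.0282 mA.
In the active region I_C = β·I_B = 150 × 0.0282 = 4.23 mA.
Collector loop: V_CE = V_CC − I_C·R_C = 10 − 4.23×1 = 5.77 V.
Since V_CE = 5.77 V > V_CE(sat) ≈ 0.2 V, the transistor is in the active region as assumed.

I_C ≈ 4.2 mA, V_CE ≈ 5.8 V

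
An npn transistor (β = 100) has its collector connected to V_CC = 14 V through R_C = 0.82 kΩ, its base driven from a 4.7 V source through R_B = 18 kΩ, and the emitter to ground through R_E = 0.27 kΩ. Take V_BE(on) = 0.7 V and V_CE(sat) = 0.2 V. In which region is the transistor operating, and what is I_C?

active; I_C ≈ 8.8 mA

Assume active. Base-emitter loop: I_B = (V_BB − V_BE)/(R_B + (β+1)R_E) = (4.7 − 0.7)/(18 + 101×0.27) = 0.0884 mA.
I_C = β·I_B = 100×0.0884 = 8.84 mA.
V_CE = V_CC − I_C·R_C − I_E·R_E = 14 − 8.84×0.82 − 8.92×0.27 = 4.35 V > V_CE(sat), so the active-region assumption holds.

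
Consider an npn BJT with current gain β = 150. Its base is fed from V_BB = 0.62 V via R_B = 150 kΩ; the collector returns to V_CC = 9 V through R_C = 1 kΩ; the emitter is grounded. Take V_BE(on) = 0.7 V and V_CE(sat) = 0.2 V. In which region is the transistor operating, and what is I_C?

cutoff; I_C ≈ 0

V_BB = 0.62 V ≤ V_BE(on) = 0.7 V, so the base-emitter junction is not forward biased.
The transistor is in cutoff: I_B = I_C = 0.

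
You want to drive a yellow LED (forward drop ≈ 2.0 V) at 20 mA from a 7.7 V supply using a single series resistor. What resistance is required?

The resistor drops V_S − V_D = 7.7 − 2.0 = 5.7 V at 20 mA.
R = 5.7 V / 20 mA = 0.285 kΩ.

R ≈ 0.29 kΩ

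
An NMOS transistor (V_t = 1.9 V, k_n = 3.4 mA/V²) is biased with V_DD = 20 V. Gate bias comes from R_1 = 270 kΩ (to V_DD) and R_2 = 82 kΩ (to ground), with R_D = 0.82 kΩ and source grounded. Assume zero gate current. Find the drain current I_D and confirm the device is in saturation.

V_G = V_DD·R_2/(R_1+R_2) = 20×82/352 = 4.66 V. With the source grounded, V_GS = V_G = 4.66 V.
Assume saturation: I_D = (k_n/2)(V_GS − V_t)² = (3.4/2)×(4.66 − 1.9)² = 1.7×2.76² = 12.9 mA.
V_DS = V_DD − I_D·R_D = 20 − 12.9×0.82 = 9.39 V.
Saturation requires V_DS ≥ V_GS − V_t = 2.76 V; 9.39 ≥ 2.76 ✓.

I_D ≈ 13 mA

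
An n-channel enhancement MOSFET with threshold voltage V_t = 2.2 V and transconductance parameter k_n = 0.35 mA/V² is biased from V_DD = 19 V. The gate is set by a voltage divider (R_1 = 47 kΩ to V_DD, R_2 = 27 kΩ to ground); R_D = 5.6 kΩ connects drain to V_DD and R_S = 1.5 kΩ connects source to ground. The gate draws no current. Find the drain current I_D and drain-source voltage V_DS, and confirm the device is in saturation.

I_D ≈ 1.3 mA, V_DS ≈ 9.6 V

V_G = V_DD·R_2/(R_1+R_2) = 19×27/74 = 6.93 V.
Assume saturation: I_D = (k_n/2)(V_GS − V_t)² with V_GS = V_G − I_D·R_S = 6.93 − 1.5·I_D.
Substituting gives 0.394·I_D² − 3.48·I_D + 3.92 = 0, with roots I_D = 1.32 or 7.53 mA.
The root I_D = 7.53 mA gives V_GS = -4.36 V ≤ V_t, so take I_D = 1.32 mA.
Then V_GS = 4.95 V and V_DS = V_DD − I_D(R_D+R_S) = 19 − 1.32×7.1 = 9.61 V.
Saturation requires V_DS ≥ V_GS − V_t = 2.75 V; 9.61 ≥ 2.75 ✓.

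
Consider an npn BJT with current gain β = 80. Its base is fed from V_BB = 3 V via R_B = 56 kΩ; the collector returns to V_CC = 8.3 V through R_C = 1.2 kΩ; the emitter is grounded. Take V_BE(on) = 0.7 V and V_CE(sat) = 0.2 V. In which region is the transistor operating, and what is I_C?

active; I_C ≈ 3.3 mA

Assume active. Base-emitter loop: I_B = (V_BB − V_BE)/R_B = (3 − 0.7)/56 = 0.0411 mA.
I_C = β·I_B = 80×0.0411 = 3.29 mA.
V_CE = V_CC − I_C·R_C = 8.3 − 3.29×1.2 = 4.36 V > V_CE(sat), so the active-region assumption holds.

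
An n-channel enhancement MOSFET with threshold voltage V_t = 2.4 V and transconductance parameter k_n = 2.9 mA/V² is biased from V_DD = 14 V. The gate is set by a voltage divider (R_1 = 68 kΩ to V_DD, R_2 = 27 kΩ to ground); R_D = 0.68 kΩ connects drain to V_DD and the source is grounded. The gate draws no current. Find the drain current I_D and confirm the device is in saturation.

I_D ≈ 3.6 mA

V_G = V_DD·R_2/(R_1+R_2) = 14×27/95 = 3.98 V. With the source grounded, V_GS = V_G = 3.98 V.
Assume saturation: I_D = (k_n/2)(V_GS − V_t)² = (2.9/2)×(3.98 − 2.4)² = 1.45×1.58² = 3.61 mA.
V_DS = V_DD − I_D·R_D = 14 − 3.61×0.68 = 11.5 V.
Saturation requires V_DS ≥ V_GS − V_t = 1.58 V; 11.5 ≥ 1.58 ✓.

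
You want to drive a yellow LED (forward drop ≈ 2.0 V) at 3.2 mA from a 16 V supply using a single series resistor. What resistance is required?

R ≈ 4.4 kΩ

The resistor drops V_S − V_D = 16 − 2.0 = 14 V at 3.2 mA.
R = 14 V / 3.2 mA = 4.38 kΩ.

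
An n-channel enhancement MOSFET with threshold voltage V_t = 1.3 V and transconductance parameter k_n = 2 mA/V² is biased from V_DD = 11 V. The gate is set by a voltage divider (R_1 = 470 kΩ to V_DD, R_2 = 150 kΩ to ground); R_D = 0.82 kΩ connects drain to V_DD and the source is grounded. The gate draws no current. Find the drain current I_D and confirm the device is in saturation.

I_D ≈ 1.9 mA

V_G = V_DD·R_2/(R_1+R_2) = 11×150/620 = 2.66 V. With the source grounded, V_GS = V_G = 2.66 V.
Assume saturation: I_D = (k_n/2)(V_GS − V_t)² = (2/2)×(2.66 − 1.3)² = 1×1.36² = 1.85 mA.
V_DS = V_DD − I_D·R_D = 11 − 1.85×0.82 = 9.48 V.
Saturation requires V_DS ≥ V_GS − V_t = 1.36 V; 9.48 ≥ 1.36 ✓.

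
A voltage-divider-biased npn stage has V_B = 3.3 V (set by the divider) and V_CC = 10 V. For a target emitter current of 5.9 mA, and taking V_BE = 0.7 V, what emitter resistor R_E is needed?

V_E = V_B − V_BE = 3.3 − 0.7 = 2.6 V.
R_E = V_E / I_E = 2.6 / 5.9 = 0.441 kΩ.

R_E ≈ 0.44 kΩ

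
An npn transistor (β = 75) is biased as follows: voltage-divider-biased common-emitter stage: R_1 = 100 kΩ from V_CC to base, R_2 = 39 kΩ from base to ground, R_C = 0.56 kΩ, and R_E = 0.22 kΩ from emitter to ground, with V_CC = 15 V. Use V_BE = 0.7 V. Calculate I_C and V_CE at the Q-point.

Thevenize the base divider: V_Th = V_CC·R_2/(R_1+R_2) = 15×39/139 = 4.21 V, R_Th = R_1‖R_2 = 28.1 kΩ.
Base-emitter loop: V_Th = I_B·R_Th + V_BE + (β+1)I_B·R_E, so I_B = (4.21 − 0.7) / (28.1 + 76×0.22) = 0.0784 mA.
I_C = β·I_B = 75×0.0784 = 5.88 mA, and I_E = (β+1)I_B = 5.96 mA.
V_CE = V_CC − I_C·R_C − I_E·R_E = 15 − 5.88×0.56 − 5.96×0.22 = 10.4 V.
V_CE = 10.4 V > 0.2 V confirms active-region operation.

I_C ≈ 5.9 mA, V_CE ≈ 10 V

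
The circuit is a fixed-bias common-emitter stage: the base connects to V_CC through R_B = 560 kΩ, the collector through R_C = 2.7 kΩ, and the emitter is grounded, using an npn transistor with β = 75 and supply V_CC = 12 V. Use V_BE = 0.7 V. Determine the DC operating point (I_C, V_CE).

Base loop: V_CC = I_B·R_B + V_BE, so I_B = (12 − 0.7)/560 kΩ = 0.0202 mA.
In the active region I_C = β·I_B = 75 × 0.0202 = 1.51 mA.
Collector loop: V_CE = V_CC − I_C·R_C = 12 − 1.51×2.7 = 7.91 V.
Since V_CE = 7.91 V > V_CE(sat) ≈ 0.2 V, the transistor is in the active region as assumed.

I_C ≈ 1.5 mA, V_CE ≈ 7.9 V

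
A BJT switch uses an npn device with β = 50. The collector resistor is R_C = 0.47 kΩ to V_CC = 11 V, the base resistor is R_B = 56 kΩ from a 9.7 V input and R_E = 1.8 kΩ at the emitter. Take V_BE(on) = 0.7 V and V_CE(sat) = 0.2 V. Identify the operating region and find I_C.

active; I_C ≈ 3 mA

Assume active. Base-emitter loop: I_B = (V_BB − V_BE)/(R_B + (β+1)R_E) = (9.7 − 0.7)/(56 + 51×1.8) = 0.0609 mA.
I_C = β·I_B = 50×0.0609 = 3.04 mA.
V_CE = V_CC − I_C·R_C − I_E·R_E = 11 − 3.04×0.47 − 3.11×1.8 = 3.98 V > V_CE(sat), so the active-region assumption holds.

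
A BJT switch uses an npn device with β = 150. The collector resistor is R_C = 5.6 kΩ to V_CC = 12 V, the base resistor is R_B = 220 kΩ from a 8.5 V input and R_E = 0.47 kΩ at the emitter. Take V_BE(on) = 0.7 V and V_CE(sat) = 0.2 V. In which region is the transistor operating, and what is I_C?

saturation; I_C ≈ 1.9 mA

Assume active: I_B = (8.5 − 0.7)/(220 + 151×0.47) = 0.0268 mA, I_C = β·I_B = 4.02 mA.
Then V_CE = 12 − 4.02×5.6 − 4.05×0.47 = -12.4 V < 0.2 V — the active assumption fails.
Re-solve with V_CE = 0.2 V. KCL at the emitter: V_E/R_E = (V_BB−0.7−V_E)/R_B + (V_CC−0.2−V_E)/R_C, giving V_E = 0.927 V.
I_C = (V_CC − 0.2 − V_E)/R_C = (11.8 − 0.927)/5.6 = 1.94 mA.
Check: I_B = (7.8 − 0.927)/220 = 0.0312 mA, and β·I_B = 4.69 mA > I_C, confirming saturation.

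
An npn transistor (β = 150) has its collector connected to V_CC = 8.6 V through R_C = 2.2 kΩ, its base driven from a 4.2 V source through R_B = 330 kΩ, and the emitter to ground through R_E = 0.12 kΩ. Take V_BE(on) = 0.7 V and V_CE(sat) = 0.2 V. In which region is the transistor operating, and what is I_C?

Assume active. Base-emitter loop: I_B = (V_BB − V_BE)/(R_B + (β+1)R_E) = (4.2 − 0.7)/(330 + 151×0.12) = 0.0101 mA.
I_C = β·I_B = 150×0.0101 = 1.51 mA.
V_CE = V_CC − I_C·R_C − I_E·R_E = 8.6 − 1.51×2.2 − 1.52×0.12 = 5.1 V > V_CE(sat), so the active-region assumption holds.

active; I_C ≈ 1.5 mA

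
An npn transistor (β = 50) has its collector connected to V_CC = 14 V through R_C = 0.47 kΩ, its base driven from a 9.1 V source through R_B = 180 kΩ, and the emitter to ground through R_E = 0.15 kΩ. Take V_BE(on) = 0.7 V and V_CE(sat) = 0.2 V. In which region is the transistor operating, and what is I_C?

active; I_C ≈ 2.2 mA

Assume active. Base-emitter loop: I_B = (V_BB − V_BE)/(R_B + (β+1)R_E) = (9.1 − 0.7)/(180 + 51×0.15) = 0.0448 mA.
I_C = β·I_B = 50×0.0448 = 2.24 mA.
V_CE = V_CC − I_C·R_C − I_E·R_E = 14 − 2.24×0.47 − 2.28×0.15 = 12.6 V > V_CE(sat), so the active-region assumption holds.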